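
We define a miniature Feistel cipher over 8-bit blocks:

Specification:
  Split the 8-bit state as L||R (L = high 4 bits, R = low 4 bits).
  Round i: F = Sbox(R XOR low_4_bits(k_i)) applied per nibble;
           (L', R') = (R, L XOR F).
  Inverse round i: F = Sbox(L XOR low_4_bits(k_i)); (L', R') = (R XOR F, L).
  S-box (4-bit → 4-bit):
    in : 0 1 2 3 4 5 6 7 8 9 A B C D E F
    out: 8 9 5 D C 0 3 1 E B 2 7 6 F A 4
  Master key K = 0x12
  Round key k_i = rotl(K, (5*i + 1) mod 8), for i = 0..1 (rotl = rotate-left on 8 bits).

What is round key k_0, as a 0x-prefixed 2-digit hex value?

K = 0x12
k_0 = rotl(K, (5*0+1) mod 8) = rotl(K, 1) = 0x24

0x24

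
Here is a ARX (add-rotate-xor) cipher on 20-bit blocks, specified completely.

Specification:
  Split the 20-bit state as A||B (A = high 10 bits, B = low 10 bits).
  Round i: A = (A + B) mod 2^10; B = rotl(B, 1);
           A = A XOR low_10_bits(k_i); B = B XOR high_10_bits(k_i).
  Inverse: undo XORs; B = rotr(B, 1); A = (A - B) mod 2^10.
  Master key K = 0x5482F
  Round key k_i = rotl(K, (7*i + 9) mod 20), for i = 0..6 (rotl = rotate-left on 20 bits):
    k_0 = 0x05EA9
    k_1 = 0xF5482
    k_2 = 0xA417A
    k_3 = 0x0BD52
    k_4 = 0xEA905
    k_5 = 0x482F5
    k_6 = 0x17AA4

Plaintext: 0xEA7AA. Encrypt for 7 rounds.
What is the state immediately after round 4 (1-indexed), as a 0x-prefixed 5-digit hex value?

s_0 = plaintext = 0xEA7AA
s_1 = Round(s_0, k_0) = 0x7EB42
s_2 = Round(s_1, k_1) = 0x6F950
s_3 = Round(s_2, k_2) = 0x9D030
s_4 = Round(s_3, k_3) = 0xFD84F
s_5 = Round(s_4, k_4) = 0x50334
s_6 = Round(s_5, k_5) = 0xA0749
s_7 = Round(s_6, k_6) = 0xDBACD

0xFD84F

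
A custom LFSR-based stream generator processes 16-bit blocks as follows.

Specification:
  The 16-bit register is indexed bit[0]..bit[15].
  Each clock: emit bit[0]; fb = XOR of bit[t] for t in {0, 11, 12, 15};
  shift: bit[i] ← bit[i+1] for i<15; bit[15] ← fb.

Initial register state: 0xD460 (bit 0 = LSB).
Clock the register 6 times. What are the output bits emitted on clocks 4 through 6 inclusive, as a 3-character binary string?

reg_0 = 0xD460
clock 1: out=0, reg = 0x6A30
clock 2: out=0, reg = 0xB518
clock 3: out=0, reg = 0x5A8C
clock 4: out=0, reg = 0x2D46
clock 5: out=0, reg = 0x96A3
clock 6: out=1, reg = 0xCB51

001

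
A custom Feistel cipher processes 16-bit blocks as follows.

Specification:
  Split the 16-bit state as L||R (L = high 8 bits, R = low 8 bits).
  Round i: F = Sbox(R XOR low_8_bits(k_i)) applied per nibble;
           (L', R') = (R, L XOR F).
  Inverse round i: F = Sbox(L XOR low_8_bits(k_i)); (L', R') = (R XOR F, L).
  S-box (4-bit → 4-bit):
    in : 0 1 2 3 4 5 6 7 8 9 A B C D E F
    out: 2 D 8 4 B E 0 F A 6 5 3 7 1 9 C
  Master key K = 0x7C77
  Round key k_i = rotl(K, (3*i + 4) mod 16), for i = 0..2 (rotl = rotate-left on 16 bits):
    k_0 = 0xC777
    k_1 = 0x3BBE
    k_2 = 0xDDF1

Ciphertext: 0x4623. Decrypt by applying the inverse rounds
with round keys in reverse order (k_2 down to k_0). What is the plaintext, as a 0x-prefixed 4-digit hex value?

s_0 = ciphertext = 0x4623
s_1 = InvRound(s_0, k_2) = 0x1C46
s_2 = InvRound(s_1, k_1) = 0x1E1C
s_3 = InvRound(s_2, k_0) = 0x1A1E

0x1A1E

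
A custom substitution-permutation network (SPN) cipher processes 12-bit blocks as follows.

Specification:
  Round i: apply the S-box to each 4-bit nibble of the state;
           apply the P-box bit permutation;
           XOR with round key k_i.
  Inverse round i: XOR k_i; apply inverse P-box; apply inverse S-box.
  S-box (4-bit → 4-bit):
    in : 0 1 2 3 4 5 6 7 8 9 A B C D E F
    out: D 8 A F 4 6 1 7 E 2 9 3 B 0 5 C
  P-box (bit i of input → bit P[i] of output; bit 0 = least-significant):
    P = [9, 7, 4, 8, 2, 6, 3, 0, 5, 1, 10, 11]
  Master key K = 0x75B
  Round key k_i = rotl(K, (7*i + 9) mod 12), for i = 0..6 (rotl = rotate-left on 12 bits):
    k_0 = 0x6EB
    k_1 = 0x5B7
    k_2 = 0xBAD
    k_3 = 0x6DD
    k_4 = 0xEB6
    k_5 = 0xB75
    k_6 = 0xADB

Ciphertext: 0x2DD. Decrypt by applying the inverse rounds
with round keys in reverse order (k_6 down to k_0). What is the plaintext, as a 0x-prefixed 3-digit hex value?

s_0 = ciphertext = 0x2DD
s_1 = InvRound(s_0, k_6) = 0x26D
s_2 = InvRound(s_1, k_5) = 0x14F
s_3 = InvRound(s_2, k_4) = 0x083
s_4 = InvRound(s_3, k_3) = 0x57E
s_5 = InvRound(s_4, k_2) = 0x827
s_6 = InvRound(s_5, k_1) = 0xFD8
s_7 = InvRound(s_6, k_0) = 0xC1F

0xC1F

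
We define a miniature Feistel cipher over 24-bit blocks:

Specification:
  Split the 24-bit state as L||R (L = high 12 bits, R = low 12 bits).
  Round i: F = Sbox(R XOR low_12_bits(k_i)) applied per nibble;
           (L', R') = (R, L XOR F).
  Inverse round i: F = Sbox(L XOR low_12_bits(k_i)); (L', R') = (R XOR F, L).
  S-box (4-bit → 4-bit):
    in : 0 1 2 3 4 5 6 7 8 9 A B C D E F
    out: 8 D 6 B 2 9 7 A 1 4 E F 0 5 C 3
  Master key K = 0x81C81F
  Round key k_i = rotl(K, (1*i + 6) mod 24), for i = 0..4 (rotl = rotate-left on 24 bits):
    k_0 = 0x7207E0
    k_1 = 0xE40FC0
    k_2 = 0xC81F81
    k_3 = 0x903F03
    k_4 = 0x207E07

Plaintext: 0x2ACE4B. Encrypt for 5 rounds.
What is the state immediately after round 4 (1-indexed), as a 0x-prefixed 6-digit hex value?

0xF1E285

s_0 = plaintext = 0x2ACE4B
s_1 = Round(s_0, k_0) = 0xE4B643
s_2 = Round(s_1, k_1) = 0x643A50
s_3 = Round(s_2, k_2) = 0xA50F1E
s_4 = Round(s_3, k_3) = 0xF1E285
s_5 = Round(s_4, k_4) = 0x285F08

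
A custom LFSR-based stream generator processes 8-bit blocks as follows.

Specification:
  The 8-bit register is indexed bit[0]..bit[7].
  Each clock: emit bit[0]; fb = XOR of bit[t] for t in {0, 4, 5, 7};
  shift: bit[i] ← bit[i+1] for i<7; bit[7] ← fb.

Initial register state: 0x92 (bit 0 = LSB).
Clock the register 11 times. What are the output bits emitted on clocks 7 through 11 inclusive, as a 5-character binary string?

01010

reg_0 = 0x92
clock 1: out=0, reg = 0x49
clock 2: out=1, reg = 0xA4
clock 3: out=0, reg = 0x52
clock 4: out=0, reg = 0xA9
clock 5: out=1, reg = 0xD4
clock 6: out=0, reg = 0x6A
clock 7: out=0, reg = 0xB5
clock 8: out=1, reg = 0x5A
clock 9: out=0, reg = 0xAD
clock 10: out=1, reg = 0xD6
clock 11: out=0, reg = 0x6B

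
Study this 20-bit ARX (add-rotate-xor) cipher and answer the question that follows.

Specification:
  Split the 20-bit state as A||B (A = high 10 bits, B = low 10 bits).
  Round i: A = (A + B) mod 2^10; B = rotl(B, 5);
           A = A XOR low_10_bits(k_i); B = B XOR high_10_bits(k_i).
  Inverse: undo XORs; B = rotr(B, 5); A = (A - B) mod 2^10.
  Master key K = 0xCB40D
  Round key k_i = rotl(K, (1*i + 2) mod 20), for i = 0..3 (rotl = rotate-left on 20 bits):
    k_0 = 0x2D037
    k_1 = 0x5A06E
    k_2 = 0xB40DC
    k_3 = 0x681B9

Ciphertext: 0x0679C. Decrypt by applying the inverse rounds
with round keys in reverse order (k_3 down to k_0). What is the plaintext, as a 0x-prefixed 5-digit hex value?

0xA0FC7

s_0 = ciphertext = 0x0679C
s_1 = InvRound(s_0, k_3) = 0x83F91
s_2 = InvRound(s_1, k_2) = 0xAA42A
s_3 = InvRound(s_2, k_1) = 0x9F44A
s_4 = InvRound(s_3, k_0) = 0xA0FC7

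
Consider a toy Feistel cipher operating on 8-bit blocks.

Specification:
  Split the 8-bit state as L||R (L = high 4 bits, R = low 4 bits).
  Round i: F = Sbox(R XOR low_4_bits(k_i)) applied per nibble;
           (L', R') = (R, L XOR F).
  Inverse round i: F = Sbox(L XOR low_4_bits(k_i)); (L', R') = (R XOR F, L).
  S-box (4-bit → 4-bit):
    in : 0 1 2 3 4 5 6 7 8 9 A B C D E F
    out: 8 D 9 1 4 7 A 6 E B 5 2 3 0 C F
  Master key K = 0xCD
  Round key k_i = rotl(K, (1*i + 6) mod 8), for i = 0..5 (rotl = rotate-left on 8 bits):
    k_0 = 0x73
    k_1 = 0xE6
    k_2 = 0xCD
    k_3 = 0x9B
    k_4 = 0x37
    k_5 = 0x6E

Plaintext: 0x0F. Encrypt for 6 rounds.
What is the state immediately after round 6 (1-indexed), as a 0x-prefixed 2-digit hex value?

s_0 = plaintext = 0x0F
s_1 = Round(s_0, k_0) = 0xF3
s_2 = Round(s_1, k_1) = 0x38
s_3 = Round(s_2, k_2) = 0x84
s_4 = Round(s_3, k_3) = 0x47
s_5 = Round(s_4, k_4) = 0x7C
s_6 = Round(s_5, k_5) = 0xCE

0xCE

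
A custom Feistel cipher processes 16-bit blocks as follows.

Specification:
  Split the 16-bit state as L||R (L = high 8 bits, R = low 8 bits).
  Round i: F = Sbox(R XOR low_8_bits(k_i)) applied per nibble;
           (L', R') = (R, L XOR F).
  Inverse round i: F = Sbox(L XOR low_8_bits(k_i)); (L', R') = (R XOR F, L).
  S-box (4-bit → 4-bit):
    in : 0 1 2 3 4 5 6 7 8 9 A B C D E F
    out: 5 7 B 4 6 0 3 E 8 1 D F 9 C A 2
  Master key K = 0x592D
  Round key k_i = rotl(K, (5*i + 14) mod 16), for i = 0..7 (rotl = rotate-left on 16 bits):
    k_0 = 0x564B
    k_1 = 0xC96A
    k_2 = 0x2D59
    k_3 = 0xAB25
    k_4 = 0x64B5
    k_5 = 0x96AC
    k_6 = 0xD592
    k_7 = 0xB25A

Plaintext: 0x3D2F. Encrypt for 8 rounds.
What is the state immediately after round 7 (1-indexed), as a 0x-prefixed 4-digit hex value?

0x7858

s_0 = plaintext = 0x3D2F
s_1 = Round(s_0, k_0) = 0x2F0B
s_2 = Round(s_1, k_1) = 0x0B18
s_3 = Round(s_2, k_2) = 0x186C
s_4 = Round(s_3, k_3) = 0x6C79
s_5 = Round(s_4, k_4) = 0x79F5
s_6 = Round(s_5, k_5) = 0xF578
s_7 = Round(s_6, k_6) = 0x7858
s_8 = Round(s_7, k_7) = 0x5823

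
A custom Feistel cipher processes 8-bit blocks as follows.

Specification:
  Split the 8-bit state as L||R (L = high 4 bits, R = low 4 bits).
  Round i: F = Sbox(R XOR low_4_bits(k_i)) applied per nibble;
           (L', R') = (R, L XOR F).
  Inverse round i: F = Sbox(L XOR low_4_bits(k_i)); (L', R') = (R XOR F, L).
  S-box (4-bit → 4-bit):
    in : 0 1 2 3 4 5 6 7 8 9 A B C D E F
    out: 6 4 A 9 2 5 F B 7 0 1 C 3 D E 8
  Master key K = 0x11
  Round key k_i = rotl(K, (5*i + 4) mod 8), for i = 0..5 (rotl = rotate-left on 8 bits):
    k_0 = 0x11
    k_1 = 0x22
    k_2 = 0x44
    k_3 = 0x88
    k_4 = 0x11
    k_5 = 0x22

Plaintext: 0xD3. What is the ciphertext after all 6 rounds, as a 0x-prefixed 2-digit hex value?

s_0 = plaintext = 0xD3
s_1 = Round(s_0, k_0) = 0x37
s_2 = Round(s_1, k_1) = 0x76
s_3 = Round(s_2, k_2) = 0x6D
s_4 = Round(s_3, k_3) = 0xD3
s_5 = Round(s_4, k_4) = 0x37
s_6 = Round(s_5, k_5) = 0x76

0x76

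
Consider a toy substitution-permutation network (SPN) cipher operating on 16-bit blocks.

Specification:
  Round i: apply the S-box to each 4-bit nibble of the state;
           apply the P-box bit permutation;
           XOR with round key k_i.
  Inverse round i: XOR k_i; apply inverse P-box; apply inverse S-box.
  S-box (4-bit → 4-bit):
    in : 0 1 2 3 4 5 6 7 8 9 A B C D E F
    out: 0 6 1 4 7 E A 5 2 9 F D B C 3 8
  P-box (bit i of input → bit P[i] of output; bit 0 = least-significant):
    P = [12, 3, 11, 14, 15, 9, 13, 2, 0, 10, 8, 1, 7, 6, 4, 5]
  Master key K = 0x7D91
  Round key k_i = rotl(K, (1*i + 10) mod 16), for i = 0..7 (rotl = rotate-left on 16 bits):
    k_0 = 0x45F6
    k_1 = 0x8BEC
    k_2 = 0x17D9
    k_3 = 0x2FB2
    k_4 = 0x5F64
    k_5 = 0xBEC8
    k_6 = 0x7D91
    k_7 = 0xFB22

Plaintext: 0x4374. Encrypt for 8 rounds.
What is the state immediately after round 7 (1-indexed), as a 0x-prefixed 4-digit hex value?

s_0 = plaintext = 0x4374
s_1 = Round(s_0, k_0) = 0xFC2E
s_2 = Round(s_1, k_1) = 0x1FC7
s_3 = Round(s_2, k_2) = 0x8D8F
s_4 = Round(s_3, k_3) = 0x6CF0
s_5 = Round(s_4, k_4) = 0x5B03
s_6 = Round(s_5, k_5) = 0xB7BB
s_7 = Round(s_6, k_6) = 0x8424
s_8 = Round(s_7, k_7) = 0x666B

0x8424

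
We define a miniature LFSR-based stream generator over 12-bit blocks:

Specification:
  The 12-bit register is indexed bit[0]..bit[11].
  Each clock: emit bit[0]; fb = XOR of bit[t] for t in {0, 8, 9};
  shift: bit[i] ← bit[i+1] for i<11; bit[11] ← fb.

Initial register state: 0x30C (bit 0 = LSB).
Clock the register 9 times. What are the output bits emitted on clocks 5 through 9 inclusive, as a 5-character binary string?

reg_0 = 0x30C
clock 1: out=0, reg = 0x186
clock 2: out=0, reg = 0x8C3
clock 3: out=1, reg = 0xC61
clock 4: out=1, reg = 0xE30
clock 5: out=0, reg = 0xF18
clock 6: out=0, reg = 0x78C
clock 7: out=0, reg = 0x3C6
clock 8: out=0, reg = 0x1E3
clock 9: out=1, reg = 0x0F1

00001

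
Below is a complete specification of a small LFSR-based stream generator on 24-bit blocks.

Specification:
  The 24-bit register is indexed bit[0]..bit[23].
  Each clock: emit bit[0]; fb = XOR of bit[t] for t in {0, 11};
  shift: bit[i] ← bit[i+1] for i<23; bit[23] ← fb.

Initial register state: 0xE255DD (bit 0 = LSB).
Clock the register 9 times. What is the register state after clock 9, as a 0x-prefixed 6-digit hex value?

reg_0 = 0xE255DD
clock 1: out=1, reg = 0xF12AEE
clock 2: out=0, reg = 0xF89577
clock 3: out=1, reg = 0xFC4ABB
clock 4: out=1, reg = 0x7E255D
clock 5: out=1, reg = 0xBF12AE
clock 6: out=0, reg = 0x5F8957
clock 7: out=1, reg = 0x2FC4AB
clock 8: out=1, reg = 0x97E255
clock 9: out=1, reg = 0xCBF12A

0xCBF12A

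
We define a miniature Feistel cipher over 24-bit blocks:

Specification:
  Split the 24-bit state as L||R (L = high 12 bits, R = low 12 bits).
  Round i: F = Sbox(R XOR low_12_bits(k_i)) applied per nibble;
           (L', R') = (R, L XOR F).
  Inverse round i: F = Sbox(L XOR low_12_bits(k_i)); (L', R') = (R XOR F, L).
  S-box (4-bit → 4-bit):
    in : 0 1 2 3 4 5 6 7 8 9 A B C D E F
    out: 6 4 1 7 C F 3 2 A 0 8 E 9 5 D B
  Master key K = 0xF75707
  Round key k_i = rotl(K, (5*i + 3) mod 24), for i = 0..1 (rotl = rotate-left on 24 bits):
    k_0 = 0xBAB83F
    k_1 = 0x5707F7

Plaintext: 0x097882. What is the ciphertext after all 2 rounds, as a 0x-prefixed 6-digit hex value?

0x672C2D

s_0 = plaintext = 0x097882
s_1 = Round(s_0, k_0) = 0x882672
s_2 = Round(s_1, k_1) = 0x672C2D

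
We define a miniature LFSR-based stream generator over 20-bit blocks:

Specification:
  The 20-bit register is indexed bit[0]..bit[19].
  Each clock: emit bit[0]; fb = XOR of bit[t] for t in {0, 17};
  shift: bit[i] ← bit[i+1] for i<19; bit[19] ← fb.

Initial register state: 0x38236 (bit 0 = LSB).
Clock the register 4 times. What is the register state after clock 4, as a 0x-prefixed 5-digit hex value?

0xF3823

reg_0 = 0x38236
clock 1: out=0, reg = 0x9C11B
clock 2: out=1, reg = 0xCE08D
clock 3: out=1, reg = 0xE7046
clock 4: out=0, reg = 0xF3823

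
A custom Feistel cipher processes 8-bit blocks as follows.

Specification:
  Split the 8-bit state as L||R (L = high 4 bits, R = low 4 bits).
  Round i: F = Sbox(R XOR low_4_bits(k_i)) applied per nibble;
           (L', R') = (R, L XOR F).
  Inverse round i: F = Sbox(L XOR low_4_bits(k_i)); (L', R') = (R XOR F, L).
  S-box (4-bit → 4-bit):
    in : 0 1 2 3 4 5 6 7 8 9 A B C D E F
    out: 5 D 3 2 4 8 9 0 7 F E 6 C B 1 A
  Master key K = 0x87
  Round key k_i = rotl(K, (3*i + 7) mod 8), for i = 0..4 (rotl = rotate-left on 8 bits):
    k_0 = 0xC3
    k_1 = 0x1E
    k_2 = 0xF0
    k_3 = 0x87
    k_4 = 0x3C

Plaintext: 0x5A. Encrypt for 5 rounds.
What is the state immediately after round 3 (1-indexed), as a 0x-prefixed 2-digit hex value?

s_0 = plaintext = 0x5A
s_1 = Round(s_0, k_0) = 0xAA
s_2 = Round(s_1, k_1) = 0xAE
s_3 = Round(s_2, k_2) = 0xEB
s_4 = Round(s_3, k_3) = 0xB2
s_5 = Round(s_4, k_4) = 0x2A

0xEB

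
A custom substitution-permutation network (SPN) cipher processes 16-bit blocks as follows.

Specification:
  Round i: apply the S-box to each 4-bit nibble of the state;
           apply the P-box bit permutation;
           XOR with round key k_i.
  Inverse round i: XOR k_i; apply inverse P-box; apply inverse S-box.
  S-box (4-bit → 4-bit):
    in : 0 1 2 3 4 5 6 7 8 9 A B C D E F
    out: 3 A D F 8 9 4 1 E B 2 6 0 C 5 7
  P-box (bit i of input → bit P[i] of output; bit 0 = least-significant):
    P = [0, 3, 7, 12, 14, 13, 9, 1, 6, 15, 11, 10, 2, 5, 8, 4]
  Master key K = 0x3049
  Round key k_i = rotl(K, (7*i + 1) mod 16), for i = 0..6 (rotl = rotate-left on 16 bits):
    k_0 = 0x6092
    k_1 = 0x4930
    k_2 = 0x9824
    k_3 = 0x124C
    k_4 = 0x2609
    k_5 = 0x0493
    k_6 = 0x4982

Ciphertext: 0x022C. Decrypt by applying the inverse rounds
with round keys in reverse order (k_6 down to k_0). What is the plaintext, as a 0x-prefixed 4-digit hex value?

0xB8E7

s_0 = ciphertext = 0x022C
s_1 = InvRound(s_0, k_6) = 0xF62B
s_2 = InvRound(s_1, k_5) = 0x1AF8
s_3 = InvRound(s_2, k_4) = 0x12A2
s_4 = InvRound(s_3, k_3) = 0x074B
s_5 = InvRound(s_4, k_2) = 0xF3D9
s_6 = InvRound(s_5, k_1) = 0xAFB3
s_7 = InvRound(s_6, k_0) = 0xB8E7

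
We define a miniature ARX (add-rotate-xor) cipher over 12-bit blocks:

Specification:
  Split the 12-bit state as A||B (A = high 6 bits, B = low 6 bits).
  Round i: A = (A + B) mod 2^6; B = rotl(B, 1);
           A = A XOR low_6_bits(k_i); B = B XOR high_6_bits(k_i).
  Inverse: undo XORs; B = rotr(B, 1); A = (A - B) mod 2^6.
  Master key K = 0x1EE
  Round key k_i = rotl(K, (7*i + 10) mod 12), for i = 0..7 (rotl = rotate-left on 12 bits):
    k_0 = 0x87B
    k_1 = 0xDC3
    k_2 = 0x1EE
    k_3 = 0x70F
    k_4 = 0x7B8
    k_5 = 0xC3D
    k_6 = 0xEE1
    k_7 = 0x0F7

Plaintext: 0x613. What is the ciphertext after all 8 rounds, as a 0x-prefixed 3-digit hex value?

0x5D9

s_0 = plaintext = 0x613
s_1 = Round(s_0, k_0) = 0x407
s_2 = Round(s_1, k_1) = 0x539
s_3 = Round(s_2, k_2) = 0x8F4
s_4 = Round(s_3, k_3) = 0x635
s_5 = Round(s_4, k_4) = 0xD75
s_6 = Round(s_5, k_5) = 0x5DB
s_7 = Round(s_6, k_6) = 0x4CD
s_8 = Round(s_7, k_7) = 0x5D9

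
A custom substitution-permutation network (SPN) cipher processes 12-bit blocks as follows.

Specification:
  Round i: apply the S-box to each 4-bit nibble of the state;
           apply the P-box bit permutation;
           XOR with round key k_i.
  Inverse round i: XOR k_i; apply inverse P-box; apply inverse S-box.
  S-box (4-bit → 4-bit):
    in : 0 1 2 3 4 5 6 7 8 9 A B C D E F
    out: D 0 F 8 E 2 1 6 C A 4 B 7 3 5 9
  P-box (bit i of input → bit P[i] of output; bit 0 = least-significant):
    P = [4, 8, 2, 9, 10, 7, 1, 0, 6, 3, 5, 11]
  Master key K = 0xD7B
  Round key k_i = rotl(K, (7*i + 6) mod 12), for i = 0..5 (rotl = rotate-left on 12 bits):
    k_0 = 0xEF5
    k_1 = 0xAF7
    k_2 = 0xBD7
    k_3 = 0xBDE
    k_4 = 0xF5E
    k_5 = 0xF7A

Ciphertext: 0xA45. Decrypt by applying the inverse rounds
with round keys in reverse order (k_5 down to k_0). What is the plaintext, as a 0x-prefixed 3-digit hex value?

s_0 = ciphertext = 0xA45
s_1 = InvRound(s_0, k_5) = 0x70C
s_2 = InvRound(s_1, k_4) = 0xFA6
s_3 = InvRound(s_2, k_3) = 0xC66
s_4 = InvRound(s_3, k_2) = 0xABB
s_5 = InvRound(s_4, k_1) = 0xD1A
s_6 = InvRound(s_5, k_0) = 0xC44

0xC44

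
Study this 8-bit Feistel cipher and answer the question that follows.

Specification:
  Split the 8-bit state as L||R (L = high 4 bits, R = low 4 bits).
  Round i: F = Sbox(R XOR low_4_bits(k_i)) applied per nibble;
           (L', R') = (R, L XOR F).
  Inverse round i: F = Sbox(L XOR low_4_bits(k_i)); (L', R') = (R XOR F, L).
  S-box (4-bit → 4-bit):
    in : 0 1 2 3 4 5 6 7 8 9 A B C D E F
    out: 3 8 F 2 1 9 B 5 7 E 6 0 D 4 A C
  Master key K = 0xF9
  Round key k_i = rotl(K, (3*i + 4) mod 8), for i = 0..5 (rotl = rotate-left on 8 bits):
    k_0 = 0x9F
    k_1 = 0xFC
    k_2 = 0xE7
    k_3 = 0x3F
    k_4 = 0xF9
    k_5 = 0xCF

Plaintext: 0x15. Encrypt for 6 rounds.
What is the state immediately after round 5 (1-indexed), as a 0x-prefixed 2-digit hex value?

s_0 = plaintext = 0x15
s_1 = Round(s_0, k_0) = 0x57
s_2 = Round(s_1, k_1) = 0x75
s_3 = Round(s_2, k_2) = 0x58
s_4 = Round(s_3, k_3) = 0x80
s_5 = Round(s_4, k_4) = 0x06
s_6 = Round(s_5, k_5) = 0x6E

0x06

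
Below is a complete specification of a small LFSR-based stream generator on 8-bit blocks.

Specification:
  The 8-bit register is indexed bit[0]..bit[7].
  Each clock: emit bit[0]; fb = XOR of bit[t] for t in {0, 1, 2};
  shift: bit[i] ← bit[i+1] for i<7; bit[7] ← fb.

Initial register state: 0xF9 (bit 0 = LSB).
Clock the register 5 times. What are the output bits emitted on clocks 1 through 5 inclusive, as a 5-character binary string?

10011

reg_0 = 0xF9
clock 1: out=1, reg = 0xFC
clock 2: out=0, reg = 0xFE
clock 3: out=0, reg = 0x7F
clock 4: out=1, reg = 0xBF
clock 5: out=1, reg = 0xDF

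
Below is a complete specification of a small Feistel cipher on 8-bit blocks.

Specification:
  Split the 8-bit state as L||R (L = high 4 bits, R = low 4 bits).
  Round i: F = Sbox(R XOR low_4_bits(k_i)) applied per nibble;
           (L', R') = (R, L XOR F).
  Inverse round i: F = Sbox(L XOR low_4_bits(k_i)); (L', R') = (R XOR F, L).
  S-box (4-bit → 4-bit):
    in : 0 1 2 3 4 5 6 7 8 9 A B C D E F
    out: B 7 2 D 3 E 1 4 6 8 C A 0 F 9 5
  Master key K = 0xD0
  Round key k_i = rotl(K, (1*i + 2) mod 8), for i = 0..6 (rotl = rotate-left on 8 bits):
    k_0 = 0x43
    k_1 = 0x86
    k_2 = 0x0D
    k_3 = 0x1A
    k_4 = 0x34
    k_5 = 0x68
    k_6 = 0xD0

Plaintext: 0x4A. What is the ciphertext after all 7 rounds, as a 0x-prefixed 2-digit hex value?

s_0 = plaintext = 0x4A
s_1 = Round(s_0, k_0) = 0xAC
s_2 = Round(s_1, k_1) = 0xC6
s_3 = Round(s_2, k_2) = 0x66
s_4 = Round(s_3, k_3) = 0x66
s_5 = Round(s_4, k_4) = 0x64
s_6 = Round(s_5, k_5) = 0x46
s_7 = Round(s_6, k_6) = 0x65

0x65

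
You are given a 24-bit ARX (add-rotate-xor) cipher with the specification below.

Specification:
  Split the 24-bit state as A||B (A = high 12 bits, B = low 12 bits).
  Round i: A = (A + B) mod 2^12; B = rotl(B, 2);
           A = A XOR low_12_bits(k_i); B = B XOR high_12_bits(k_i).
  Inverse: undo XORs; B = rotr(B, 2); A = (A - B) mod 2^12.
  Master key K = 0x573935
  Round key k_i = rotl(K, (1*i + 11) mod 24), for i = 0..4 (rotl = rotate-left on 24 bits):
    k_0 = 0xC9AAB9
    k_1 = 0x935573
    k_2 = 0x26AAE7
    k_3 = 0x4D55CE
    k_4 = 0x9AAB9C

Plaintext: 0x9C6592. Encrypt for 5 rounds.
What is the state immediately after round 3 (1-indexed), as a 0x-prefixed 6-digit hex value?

s_0 = plaintext = 0x9C6592
s_1 = Round(s_0, k_0) = 0x5E1AD3
s_2 = Round(s_1, k_1) = 0x5C727B
s_3 = Round(s_2, k_2) = 0x2A5B86
s_4 = Round(s_3, k_3) = 0xBE5ACF
s_5 = Round(s_4, k_4) = 0xD28294

0x2A5B86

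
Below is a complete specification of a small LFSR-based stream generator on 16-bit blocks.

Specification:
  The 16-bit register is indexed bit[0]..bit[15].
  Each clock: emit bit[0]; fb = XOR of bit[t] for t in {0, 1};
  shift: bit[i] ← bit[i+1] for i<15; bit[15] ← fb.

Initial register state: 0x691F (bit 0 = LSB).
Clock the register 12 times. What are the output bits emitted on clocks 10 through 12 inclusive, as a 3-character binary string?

reg_0 = 0x691F
clock 1: out=1, reg = 0x348F
clock 2: out=1, reg = 0x1A47
clock 3: out=1, reg = 0x0D23
clock 4: out=1, reg = 0x0691
clock 5: out=1, reg = 0x8348
clock 6: out=0, reg = 0x41A4
clock 7: out=0, reg = 0x20D2
clock 8: out=0, reg = 0x9069
clock 9: out=1, reg = 0xC834
clock 10: out=0, reg = 0x641A
clock 11: out=0, reg = 0xB20D
clock 12: out=1, reg = 0xD906

001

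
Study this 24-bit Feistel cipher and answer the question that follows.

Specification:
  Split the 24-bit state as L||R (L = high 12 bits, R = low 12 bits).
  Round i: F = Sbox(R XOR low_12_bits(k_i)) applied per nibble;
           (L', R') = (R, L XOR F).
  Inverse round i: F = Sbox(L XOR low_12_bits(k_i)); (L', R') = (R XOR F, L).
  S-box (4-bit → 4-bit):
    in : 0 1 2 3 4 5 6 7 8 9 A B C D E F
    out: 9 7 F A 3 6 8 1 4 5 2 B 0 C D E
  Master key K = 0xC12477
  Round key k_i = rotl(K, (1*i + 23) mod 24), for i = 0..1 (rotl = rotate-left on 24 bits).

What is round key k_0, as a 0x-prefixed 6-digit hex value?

K = 0xC12477
k_0 = rotl(K, (1*0+23) mod 24) = rotl(K, 23) = 0xE0923B

0xE0923B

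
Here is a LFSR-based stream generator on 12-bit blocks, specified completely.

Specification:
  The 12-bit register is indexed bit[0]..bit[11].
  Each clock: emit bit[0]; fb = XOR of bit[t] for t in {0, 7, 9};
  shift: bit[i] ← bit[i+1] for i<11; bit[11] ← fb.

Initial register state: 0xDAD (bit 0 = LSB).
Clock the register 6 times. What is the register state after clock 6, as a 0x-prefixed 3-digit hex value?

0xC36

reg_0 = 0xDAD
clock 1: out=1, reg = 0x6D6
clock 2: out=0, reg = 0x36B
clock 3: out=1, reg = 0x1B5
clock 4: out=1, reg = 0x0DA
clock 5: out=0, reg = 0x86D
clock 6: out=1, reg = 0xC36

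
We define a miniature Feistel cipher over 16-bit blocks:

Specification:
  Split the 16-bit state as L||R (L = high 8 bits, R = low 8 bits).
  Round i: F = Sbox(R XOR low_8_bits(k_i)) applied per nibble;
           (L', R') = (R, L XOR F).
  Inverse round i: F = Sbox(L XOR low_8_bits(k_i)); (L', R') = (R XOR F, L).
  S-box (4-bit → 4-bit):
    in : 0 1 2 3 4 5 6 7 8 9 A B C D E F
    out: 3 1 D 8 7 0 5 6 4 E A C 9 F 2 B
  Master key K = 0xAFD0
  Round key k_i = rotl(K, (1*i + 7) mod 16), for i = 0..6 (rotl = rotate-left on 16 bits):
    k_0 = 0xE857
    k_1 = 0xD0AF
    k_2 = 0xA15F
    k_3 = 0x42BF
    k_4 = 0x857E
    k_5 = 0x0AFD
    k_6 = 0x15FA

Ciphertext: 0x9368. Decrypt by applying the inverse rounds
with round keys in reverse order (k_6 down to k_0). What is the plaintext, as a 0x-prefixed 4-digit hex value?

s_0 = ciphertext = 0x9368
s_1 = InvRound(s_0, k_6) = 0x3693
s_2 = InvRound(s_1, k_5) = 0x0F36
s_3 = InvRound(s_2, k_4) = 0x570F
s_4 = InvRound(s_3, k_3) = 0x2B57
s_5 = InvRound(s_4, k_2) = 0x302B
s_6 = InvRound(s_5, k_1) = 0xC030
s_7 = InvRound(s_6, k_0) = 0xD6C0

0xD6C0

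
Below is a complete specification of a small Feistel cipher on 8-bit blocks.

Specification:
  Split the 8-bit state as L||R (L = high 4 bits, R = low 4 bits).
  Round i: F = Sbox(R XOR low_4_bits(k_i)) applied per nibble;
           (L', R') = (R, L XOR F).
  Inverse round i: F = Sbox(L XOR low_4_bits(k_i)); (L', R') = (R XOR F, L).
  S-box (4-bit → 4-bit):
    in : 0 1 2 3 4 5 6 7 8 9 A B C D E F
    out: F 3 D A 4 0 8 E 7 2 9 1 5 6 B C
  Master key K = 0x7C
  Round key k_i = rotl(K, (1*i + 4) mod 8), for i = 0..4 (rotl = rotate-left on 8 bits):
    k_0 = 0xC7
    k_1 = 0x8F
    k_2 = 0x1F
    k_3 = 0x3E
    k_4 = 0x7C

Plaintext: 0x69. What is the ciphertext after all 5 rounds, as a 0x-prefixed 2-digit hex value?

0x9C

s_0 = plaintext = 0x69
s_1 = Round(s_0, k_0) = 0x9D
s_2 = Round(s_1, k_1) = 0xD4
s_3 = Round(s_2, k_2) = 0x4C
s_4 = Round(s_3, k_3) = 0xC9
s_5 = Round(s_4, k_4) = 0x9C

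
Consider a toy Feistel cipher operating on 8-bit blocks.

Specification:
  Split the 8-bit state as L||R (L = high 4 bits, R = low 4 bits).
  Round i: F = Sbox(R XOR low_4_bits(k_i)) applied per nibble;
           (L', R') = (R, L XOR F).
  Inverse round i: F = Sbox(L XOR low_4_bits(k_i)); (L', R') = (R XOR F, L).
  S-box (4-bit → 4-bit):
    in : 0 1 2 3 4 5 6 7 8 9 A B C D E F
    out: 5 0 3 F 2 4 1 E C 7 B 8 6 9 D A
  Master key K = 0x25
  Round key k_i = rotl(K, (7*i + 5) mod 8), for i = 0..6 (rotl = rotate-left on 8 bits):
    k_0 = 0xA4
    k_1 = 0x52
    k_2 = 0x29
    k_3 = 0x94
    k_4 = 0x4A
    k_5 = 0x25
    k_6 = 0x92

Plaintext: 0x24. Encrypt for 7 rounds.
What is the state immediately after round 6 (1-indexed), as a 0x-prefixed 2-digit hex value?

s_0 = plaintext = 0x24
s_1 = Round(s_0, k_0) = 0x47
s_2 = Round(s_1, k_1) = 0x70
s_3 = Round(s_2, k_2) = 0x00
s_4 = Round(s_3, k_3) = 0x02
s_5 = Round(s_4, k_4) = 0x2C
s_6 = Round(s_5, k_5) = 0xC5
s_7 = Round(s_6, k_6) = 0x52

0xC5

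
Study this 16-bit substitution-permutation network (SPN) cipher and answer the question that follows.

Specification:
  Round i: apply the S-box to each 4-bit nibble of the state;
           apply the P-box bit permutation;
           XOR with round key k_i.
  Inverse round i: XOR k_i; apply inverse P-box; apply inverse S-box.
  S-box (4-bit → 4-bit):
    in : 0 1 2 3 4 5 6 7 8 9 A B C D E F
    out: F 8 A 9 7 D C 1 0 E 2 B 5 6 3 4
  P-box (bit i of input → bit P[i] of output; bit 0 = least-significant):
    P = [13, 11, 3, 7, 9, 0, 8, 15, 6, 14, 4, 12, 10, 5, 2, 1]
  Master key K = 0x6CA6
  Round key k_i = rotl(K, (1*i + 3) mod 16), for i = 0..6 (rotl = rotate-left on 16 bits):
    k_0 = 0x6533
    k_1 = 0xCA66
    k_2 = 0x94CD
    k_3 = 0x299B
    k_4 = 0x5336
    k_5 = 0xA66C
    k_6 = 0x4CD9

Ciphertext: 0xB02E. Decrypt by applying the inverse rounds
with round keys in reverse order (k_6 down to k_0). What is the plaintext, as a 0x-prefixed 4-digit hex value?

0x0641

s_0 = ciphertext = 0xB02E
s_1 = InvRound(s_0, k_6) = 0x002B
s_2 = InvRound(s_1, k_5) = 0x57B7
s_3 = InvRound(s_2, k_4) = 0x78A1
s_4 = InvRound(s_3, k_3) = 0x29FF
s_5 = InvRound(s_4, k_2) = 0xB66E
s_6 = InvRound(s_5, k_1) = 0x7284
s_7 = InvRound(s_6, k_0) = 0x0641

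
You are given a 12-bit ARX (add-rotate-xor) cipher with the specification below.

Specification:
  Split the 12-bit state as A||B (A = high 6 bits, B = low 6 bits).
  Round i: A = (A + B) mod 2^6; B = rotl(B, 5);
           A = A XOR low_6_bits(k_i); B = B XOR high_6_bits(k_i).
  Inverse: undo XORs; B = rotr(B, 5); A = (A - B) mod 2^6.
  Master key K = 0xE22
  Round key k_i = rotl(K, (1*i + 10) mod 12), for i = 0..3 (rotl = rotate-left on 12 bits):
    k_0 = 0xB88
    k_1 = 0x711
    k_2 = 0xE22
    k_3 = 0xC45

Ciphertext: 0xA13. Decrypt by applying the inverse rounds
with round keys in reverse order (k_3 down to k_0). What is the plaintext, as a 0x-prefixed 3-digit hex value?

0x103

s_0 = ciphertext = 0xA13
s_1 = InvRound(s_0, k_3) = 0xA05
s_2 = InvRound(s_1, k_2) = 0x3FB
s_3 = InvRound(s_2, k_1) = 0x3CF
s_4 = InvRound(s_3, k_0) = 0x103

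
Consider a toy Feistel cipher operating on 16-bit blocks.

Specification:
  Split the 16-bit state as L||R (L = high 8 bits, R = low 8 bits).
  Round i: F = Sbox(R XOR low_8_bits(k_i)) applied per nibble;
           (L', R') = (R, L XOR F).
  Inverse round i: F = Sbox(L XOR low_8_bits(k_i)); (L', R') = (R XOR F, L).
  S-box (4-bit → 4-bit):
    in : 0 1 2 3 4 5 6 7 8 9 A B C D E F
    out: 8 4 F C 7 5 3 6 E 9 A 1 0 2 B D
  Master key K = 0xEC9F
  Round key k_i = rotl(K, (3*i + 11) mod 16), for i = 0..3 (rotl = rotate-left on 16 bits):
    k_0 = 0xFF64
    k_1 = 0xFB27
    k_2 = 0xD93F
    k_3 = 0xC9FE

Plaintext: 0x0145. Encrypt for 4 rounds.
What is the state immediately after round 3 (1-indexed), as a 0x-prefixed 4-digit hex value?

0x6AA0

s_0 = plaintext = 0x0145
s_1 = Round(s_0, k_0) = 0x45F5
s_2 = Round(s_1, k_1) = 0xF56A
s_3 = Round(s_2, k_2) = 0x6AA0
s_4 = Round(s_3, k_3) = 0xA031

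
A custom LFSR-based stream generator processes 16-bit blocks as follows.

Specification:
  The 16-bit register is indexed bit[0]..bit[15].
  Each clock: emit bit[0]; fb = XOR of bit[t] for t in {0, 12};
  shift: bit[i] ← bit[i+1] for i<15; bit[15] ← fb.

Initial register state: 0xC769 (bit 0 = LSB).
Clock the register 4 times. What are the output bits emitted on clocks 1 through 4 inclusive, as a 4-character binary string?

reg_0 = 0xC769
clock 1: out=1, reg = 0xE3B4
clock 2: out=0, reg = 0x71DA
clock 3: out=0, reg = 0xB8ED
clock 4: out=1, reg = 0x5C76

1001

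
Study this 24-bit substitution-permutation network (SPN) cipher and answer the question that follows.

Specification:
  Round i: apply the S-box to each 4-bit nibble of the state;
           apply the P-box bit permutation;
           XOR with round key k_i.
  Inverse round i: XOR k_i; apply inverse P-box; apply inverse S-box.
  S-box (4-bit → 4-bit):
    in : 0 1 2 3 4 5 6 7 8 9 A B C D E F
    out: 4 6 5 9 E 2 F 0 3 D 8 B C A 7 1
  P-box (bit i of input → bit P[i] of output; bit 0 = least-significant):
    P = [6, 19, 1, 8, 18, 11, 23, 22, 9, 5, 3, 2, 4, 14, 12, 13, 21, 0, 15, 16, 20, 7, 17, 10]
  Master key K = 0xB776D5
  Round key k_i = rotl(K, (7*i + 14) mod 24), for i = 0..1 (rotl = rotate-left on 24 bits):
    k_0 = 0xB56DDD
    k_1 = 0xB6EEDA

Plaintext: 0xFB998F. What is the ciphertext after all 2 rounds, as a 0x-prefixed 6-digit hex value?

0xA22658

s_0 = plaintext = 0xFB998F
s_1 = Round(s_0, k_0) = 0x805780
s_2 = Round(s_1, k_1) = 0xA22658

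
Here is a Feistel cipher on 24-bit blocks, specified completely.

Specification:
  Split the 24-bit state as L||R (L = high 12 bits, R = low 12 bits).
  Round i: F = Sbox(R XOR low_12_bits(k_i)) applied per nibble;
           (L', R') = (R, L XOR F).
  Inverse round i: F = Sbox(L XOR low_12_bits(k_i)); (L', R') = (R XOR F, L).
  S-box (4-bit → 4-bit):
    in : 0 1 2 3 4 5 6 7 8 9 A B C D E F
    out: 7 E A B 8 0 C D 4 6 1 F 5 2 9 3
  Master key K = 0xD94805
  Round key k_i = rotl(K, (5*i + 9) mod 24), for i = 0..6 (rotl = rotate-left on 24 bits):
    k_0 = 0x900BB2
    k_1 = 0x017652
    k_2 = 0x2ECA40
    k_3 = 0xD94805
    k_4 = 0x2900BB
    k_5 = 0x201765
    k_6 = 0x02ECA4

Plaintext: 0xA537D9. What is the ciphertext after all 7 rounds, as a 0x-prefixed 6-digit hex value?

0x8118F1

s_0 = plaintext = 0xA537D9
s_1 = Round(s_0, k_0) = 0x7D9F9C
s_2 = Round(s_1, k_1) = 0xF9C180
s_3 = Round(s_2, k_2) = 0x1800CB
s_4 = Round(s_3, k_3) = 0x0CB5D9
s_5 = Round(s_4, k_4) = 0x5D9001
s_6 = Round(s_5, k_5) = 0x001811
s_7 = Round(s_6, k_6) = 0x8118F1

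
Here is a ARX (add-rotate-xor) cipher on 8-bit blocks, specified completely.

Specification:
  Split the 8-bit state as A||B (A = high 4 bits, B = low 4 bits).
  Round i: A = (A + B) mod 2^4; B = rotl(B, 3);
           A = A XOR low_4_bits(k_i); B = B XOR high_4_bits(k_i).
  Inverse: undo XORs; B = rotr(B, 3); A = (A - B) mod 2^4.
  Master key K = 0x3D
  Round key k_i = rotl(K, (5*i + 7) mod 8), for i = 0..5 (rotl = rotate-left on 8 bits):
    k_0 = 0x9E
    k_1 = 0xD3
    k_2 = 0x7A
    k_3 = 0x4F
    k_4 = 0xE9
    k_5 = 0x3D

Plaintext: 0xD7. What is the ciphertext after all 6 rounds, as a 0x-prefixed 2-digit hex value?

s_0 = plaintext = 0xD7
s_1 = Round(s_0, k_0) = 0xA2
s_2 = Round(s_1, k_1) = 0xFC
s_3 = Round(s_2, k_2) = 0x11
s_4 = Round(s_3, k_3) = 0xDC
s_5 = Round(s_4, k_4) = 0x08
s_6 = Round(s_5, k_5) = 0x57

0x57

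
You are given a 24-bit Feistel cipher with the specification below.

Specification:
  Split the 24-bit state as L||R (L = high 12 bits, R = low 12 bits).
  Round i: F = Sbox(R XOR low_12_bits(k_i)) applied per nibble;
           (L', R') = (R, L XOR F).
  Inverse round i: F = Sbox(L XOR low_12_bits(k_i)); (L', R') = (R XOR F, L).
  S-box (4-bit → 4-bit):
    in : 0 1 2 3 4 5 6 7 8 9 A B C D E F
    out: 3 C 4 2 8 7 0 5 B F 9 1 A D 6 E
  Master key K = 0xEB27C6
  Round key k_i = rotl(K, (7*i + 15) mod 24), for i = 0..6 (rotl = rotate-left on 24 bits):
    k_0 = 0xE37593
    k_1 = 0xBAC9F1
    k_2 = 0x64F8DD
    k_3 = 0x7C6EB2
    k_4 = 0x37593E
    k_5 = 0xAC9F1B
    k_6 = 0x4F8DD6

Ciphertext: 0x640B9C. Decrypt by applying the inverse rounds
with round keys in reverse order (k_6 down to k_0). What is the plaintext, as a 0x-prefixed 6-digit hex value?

s_0 = ciphertext = 0x640B9C
s_1 = InvRound(s_0, k_6) = 0xA6C640
s_2 = InvRound(s_1, k_5) = 0x115A6C
s_3 = InvRound(s_2, k_4) = 0x12D115
s_4 = InvRound(s_3, k_3) = 0xFEB12D
s_5 = InvRound(s_4, k_2) = 0x40DFEB
s_6 = InvRound(s_5, k_1) = 0x20140D
s_7 = InvRound(s_6, k_0) = 0x1F9201

0x1F9201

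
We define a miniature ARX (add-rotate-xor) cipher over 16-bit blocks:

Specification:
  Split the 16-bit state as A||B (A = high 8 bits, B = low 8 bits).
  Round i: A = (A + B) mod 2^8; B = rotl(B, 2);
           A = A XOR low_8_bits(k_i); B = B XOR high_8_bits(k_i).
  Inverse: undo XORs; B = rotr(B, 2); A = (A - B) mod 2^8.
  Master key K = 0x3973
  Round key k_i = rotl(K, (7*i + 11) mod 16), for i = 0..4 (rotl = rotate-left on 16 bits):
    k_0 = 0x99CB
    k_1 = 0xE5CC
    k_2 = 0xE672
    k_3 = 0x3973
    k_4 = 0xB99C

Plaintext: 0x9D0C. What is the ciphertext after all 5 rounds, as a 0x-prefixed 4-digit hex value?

0x3AE3

s_0 = plaintext = 0x9D0C
s_1 = Round(s_0, k_0) = 0x62A9
s_2 = Round(s_1, k_1) = 0xC743
s_3 = Round(s_2, k_2) = 0x78EB
s_4 = Round(s_3, k_3) = 0x1096
s_5 = Round(s_4, k_4) = 0x3AE3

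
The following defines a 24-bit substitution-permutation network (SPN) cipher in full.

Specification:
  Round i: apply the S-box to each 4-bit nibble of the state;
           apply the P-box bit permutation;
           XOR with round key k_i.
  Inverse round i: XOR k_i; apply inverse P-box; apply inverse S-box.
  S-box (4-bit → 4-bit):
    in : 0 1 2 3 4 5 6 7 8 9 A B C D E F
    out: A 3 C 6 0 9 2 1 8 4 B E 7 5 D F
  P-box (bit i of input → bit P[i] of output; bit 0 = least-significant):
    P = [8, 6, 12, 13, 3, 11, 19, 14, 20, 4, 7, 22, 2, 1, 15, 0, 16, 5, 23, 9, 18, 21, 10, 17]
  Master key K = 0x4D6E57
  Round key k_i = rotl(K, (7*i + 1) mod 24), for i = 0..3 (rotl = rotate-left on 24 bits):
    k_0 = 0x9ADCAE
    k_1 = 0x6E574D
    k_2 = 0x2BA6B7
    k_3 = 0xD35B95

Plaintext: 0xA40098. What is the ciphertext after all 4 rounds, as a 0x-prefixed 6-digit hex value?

0x8E609C

s_0 = plaintext = 0xA40098
s_1 = Round(s_0, k_0) = 0xF4FCBD
s_2 = Round(s_1, k_1) = 0x508ADA
s_3 = Round(s_2, k_2) = 0x7585CE
s_4 = Round(s_3, k_3) = 0x8E609C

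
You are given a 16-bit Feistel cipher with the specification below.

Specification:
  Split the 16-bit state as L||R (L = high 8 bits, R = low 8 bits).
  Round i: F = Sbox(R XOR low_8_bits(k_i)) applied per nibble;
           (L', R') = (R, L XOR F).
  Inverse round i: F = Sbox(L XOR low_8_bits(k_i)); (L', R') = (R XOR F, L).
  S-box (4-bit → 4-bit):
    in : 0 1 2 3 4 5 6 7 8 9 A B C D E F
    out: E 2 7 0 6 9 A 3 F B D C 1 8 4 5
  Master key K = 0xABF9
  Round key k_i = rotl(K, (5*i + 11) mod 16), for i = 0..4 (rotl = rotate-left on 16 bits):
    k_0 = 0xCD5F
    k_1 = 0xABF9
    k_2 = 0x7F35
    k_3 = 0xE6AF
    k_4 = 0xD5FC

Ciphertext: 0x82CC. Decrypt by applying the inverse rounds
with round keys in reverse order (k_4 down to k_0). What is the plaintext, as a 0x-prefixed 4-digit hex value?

0xB622

s_0 = ciphertext = 0x82CC
s_1 = InvRound(s_0, k_4) = 0xF882
s_2 = InvRound(s_1, k_3) = 0x11F8
s_3 = InvRound(s_2, k_2) = 0x8E11
s_4 = InvRound(s_3, k_1) = 0x228E
s_5 = InvRound(s_4, k_0) = 0xB622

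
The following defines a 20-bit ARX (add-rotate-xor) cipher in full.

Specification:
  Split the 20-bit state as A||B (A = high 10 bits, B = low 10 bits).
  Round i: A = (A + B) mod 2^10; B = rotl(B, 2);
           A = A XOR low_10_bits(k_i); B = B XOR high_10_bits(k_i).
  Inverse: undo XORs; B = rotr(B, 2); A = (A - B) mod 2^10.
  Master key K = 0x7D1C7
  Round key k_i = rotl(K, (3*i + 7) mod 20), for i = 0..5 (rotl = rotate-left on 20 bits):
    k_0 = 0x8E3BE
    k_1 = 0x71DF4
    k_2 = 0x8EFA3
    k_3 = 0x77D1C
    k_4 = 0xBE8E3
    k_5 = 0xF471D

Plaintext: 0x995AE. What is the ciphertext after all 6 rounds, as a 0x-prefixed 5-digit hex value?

0x5FCDF

s_0 = plaintext = 0x995AE
s_1 = Round(s_0, k_0) = 0xEB481
s_2 = Round(s_1, k_1) = 0x76BC3
s_3 = Round(s_2, k_2) = 0x8F934
s_4 = Round(s_3, k_3) = 0x9B90E
s_5 = Round(s_4, k_4) = 0xE7EC3
s_6 = Round(s_5, k_5) = 0x5FCDF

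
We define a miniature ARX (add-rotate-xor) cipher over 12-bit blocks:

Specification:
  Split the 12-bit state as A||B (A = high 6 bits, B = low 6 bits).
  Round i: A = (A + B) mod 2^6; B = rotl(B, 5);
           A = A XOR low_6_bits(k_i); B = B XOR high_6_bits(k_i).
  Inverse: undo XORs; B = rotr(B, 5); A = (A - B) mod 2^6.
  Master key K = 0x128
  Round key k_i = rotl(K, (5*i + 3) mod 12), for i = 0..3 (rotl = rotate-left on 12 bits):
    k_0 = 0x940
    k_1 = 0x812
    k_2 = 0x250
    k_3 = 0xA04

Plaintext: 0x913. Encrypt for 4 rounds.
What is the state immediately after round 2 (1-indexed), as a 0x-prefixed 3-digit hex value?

s_0 = plaintext = 0x913
s_1 = Round(s_0, k_0) = 0xDCC
s_2 = Round(s_1, k_1) = 0x466
s_3 = Round(s_2, k_2) = 0x9DA
s_4 = Round(s_3, k_3) = 0x165

0x466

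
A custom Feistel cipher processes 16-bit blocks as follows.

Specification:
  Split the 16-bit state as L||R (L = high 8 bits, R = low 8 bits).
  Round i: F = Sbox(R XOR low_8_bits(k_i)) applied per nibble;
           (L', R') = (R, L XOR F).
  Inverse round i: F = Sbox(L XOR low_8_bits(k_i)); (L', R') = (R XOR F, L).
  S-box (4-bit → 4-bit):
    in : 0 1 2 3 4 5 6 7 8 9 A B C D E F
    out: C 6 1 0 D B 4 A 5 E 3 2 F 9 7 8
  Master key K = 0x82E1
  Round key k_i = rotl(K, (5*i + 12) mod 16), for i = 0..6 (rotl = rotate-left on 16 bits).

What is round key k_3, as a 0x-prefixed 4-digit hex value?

0x0C17

K = 0x82E1
k_0 = rotl(K, (5*0+12) mod 16) = rotl(K, 12) = 0x182E
k_1 = rotl(K, (5*1+12) mod 16) = rotl(K, 1) = 0x05C3
k_2 = rotl(K, (5*2+12) mod 16) = rotl(K, 6) = 0xB860
k_3 = rotl(K, (5*3+12) mod 16) = rotl(K, 11) = 0x0C17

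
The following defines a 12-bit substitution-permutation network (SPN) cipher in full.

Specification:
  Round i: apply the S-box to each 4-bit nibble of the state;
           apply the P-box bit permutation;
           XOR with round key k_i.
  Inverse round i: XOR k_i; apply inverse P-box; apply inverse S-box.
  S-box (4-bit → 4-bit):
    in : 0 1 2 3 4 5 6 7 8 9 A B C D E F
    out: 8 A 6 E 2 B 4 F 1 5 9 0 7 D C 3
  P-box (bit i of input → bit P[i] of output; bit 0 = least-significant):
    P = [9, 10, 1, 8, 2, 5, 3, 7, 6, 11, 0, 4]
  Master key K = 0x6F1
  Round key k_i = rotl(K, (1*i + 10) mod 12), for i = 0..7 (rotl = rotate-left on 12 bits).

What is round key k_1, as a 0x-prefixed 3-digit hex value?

0xB78

K = 0x6F1
k_0 = rotl(K, (1*0+10) mod 12) = rotl(K, 10) = 0x5BC
k_1 = rotl(K, (1*1+10) mod 12) = rotl(K, 11) = 0xB78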